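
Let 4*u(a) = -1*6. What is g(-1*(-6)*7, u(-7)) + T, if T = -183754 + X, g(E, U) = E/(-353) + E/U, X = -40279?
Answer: -79093575/353 ≈ -2.2406e+5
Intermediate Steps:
u(a) = -3/2 (u(a) = (-1*6)/4 = (¼)*(-6) = -3/2)
g(E, U) = -E/353 + E/U (g(E, U) = E*(-1/353) + E/U = -E/353 + E/U)
T = -224033 (T = -183754 - 40279 = -224033)
g(-1*(-6)*7, u(-7)) + T = (-(-1*(-6))*7/353 + (-1*(-6)*7)/(-3/2)) - 224033 = (-6*7/353 + (6*7)*(-⅔)) - 224033 = (-1/353*42 + 42*(-⅔)) - 224033 = (-42/353 - 28) - 224033 = -9926/353 - 224033 = -79093575/353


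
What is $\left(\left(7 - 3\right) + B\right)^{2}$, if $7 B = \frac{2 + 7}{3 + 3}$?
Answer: $\frac{3481}{196} \approx 17.76$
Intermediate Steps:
$B = \frac{3}{14}$ ($B = \frac{\left(2 + 7\right) \frac{1}{3 + 3}}{7} = \frac{9 \cdot \frac{1}{6}}{7} = \frac{1}{7} \cdot \frac{3}{2} = \frac{3}{14} \approx 0.21429$)
$\left(\left(7 - 3\right) + B\right)^{2} = \left(\left(7 - 3\right) + \frac{3}{14}\right)^{2} = \left(4 + \frac{3}{14}\right)^{2} = \left(\frac{59}{14}\right)^{2} = \frac{3481}{196}$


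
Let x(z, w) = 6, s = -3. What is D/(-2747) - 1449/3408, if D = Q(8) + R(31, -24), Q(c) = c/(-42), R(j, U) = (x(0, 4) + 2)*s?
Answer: -27285733/65532432 ≈ -0.41637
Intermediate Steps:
R(j, U) = -24 (R(j, U) = (6 + 2)*(-3) = 8*(-3) = -24)
Q(c) = -c/42 (Q(c) = c*(-1/42) = -c/42)
D = -508/21 (D = -1/42*8 - 24 = -4/21 - 24 = -508/21 ≈ -24.190)
D/(-2747) - 1449/3408 = -508/21/(-2747) - 1449/3408 = -508/21*(-1/2747) - 1449*1/3408 = 508/57687 - 483/1136 = -27285733/65532432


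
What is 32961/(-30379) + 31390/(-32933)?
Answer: -2039101423/1000471607 ≈ -2.0381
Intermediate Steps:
32961/(-30379) + 31390/(-32933) = 32961*(-1/30379) + 31390*(-1/32933) = -32961/30379 - 31390/32933 = -2039101423/1000471607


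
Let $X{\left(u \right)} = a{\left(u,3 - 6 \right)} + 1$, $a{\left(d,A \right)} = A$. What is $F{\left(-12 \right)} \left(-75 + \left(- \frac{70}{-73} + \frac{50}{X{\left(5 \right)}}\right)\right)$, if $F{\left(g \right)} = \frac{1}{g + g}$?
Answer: $\frac{1205}{292} \approx 4.1267$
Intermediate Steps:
$X{\left(u \right)} = -2$ ($X{\left(u \right)} = \left(3 - 6\right) + 1 = -3 + 1 = -2$)
$F{\left(g \right)} = \frac{1}{2 g}$
$F{\left(-12 \right)} \left(-75 + \left(- \frac{70}{-73} + \frac{50}{X{\left(5 \right)}}\right)\right) = \frac{1}{2 \left(-12\right)} \left(-75 + \left(- \frac{70}{-73} + \frac{50}{-2}\right)\right) = \frac{1}{2} \left(- \frac{1}{12}\right) \left(-75 + \left(\left(-70\right) \left(- \frac{1}{73}\right) + 50 \left(- \frac{1}{2}\right)\right)\right) = - \frac{-75 + \left(\frac{70}{73} - 25\right)}{24} = - \frac{-75 - \frac{1755}{73}}{24} = \left(- \frac{1}{24}\right) \left(- \frac{7230}{73}\right) = \frac{1205}{292}$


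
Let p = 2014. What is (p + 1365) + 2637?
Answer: 6016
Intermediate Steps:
(p + 1365) + 2637 = (2014 + 1365) + 2637 = 3379 + 2637 = 6016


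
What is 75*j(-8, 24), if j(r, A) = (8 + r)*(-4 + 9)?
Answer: 0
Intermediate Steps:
j(r, A) = 40 + 5*r (j(r, A) = (8 + r)*5 = 40 + 5*r)
75*j(-8, 24) = 75*(40 + 5*(-8)) = 75*(40 - 40) = 75*0 = 0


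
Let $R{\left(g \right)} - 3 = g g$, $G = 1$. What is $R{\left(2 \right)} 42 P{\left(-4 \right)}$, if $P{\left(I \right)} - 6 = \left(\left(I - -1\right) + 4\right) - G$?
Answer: $1764$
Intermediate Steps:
$R{\left(g \right)} = 3 + g^{2}$ ($R{\left(g \right)} = 3 + g g = 3 + g^{2}$)
$P{\left(I \right)} = 10 + I$ ($P{\left(I \right)} = 6 + \left(\left(\left(I - -1\right) + 4\right) - 1\right) = 6 + \left(\left(\left(I + 1\right) + 4\right) - 1\right) = 6 + \left(\left(\left(1 + I\right) + 4\right) - 1\right) = 6 + \left(\left(5 + I\right) - 1\right) = 6 + \left(4 + I\right) = 10 + I$)
$R{\left(2 \right)} 42 P{\left(-4 \right)} = \left(3 + 2^{2}\right) 42 \left(10 - 4\right) = \left(3 + 4\right) 42 \cdot 6 = 7 \cdot 42 \cdot 6 = 294 \cdot 6 = 1764$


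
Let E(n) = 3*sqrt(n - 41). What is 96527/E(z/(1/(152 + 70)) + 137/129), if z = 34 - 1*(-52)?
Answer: 96527*sqrt(79261341)/3686574 ≈ 233.11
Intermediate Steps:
z = 86 (z = 34 + 52 = 86)
E(n) = 3*sqrt(-41 + n)
96527/E(z/(1/(152 + 70)) + 137/129) = 96527/((3*sqrt(-41 + (86/(1/(152 + 70)) + 137/129)))) = 96527/((3*sqrt(-41 + (86/(1/222) + 137*(1/129))))) = 96527/((3*sqrt(-41 + (86/(1/222) + 137/129)))) = 96527/((3*sqrt(-41 + (86*222 + 137/129)))) = 96527/((3*sqrt(-41 + (19092 + 137/129)))) = 96527/((3*sqrt(-41 + 2463005/129))) = 96527/((3*sqrt(2457716/129))) = 96527/((3*(2*sqrt(79261341)/129))) = 96527/((2*sqrt(79261341)/43)) = 96527*(sqrt(79261341)/3686574) = 96527*sqrt(79261341)/3686574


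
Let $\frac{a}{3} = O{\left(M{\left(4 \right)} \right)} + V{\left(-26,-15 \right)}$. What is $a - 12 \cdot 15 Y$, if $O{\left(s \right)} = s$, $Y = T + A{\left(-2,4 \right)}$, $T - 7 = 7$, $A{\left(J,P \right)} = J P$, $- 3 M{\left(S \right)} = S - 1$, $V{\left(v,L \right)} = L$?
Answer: $-1128$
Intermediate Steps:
$M{\left(S \right)} = \frac{1}{3} - \frac{S}{3}$ ($M{\left(S \right)} = - \frac{S - 1}{3} = - \frac{-1 + S}{3} = \frac{1}{3} - \frac{S}{3}$)
$T = 14$ ($T = 7 + 7 = 14$)
$Y = 6$ ($Y = 14 - 8 = 6$)
$a = -48$ ($a = 3 \left(\left(\frac{1}{3} - \frac{4}{3}\right) - 15\right) = 3 \left(-1 - 15\right) = 3 \left(-16\right) = -48$)
$a - 12 \cdot 15 Y = -48 - 12 \cdot 15 \cdot 6 = -48 - 180 \cdot 6 = -48 - 1080 = -1128$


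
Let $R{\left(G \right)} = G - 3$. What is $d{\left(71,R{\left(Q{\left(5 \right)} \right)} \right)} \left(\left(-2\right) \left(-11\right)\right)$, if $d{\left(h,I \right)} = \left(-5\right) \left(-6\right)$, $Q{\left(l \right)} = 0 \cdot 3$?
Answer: $660$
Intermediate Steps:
$Q{\left(l \right)} = 0$
$R{\left(G \right)} = -3 + G$
$d{\left(h,I \right)} = 30$
$d{\left(71,R{\left(Q{\left(5 \right)} \right)} \right)} \left(\left(-2\right) \left(-11\right)\right) = 30 \left(\left(-2\right) \left(-11\right)\right) = 30 \cdot 22 = 660$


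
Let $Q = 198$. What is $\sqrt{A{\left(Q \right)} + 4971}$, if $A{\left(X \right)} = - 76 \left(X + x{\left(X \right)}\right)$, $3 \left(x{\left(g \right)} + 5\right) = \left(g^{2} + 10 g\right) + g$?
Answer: $i \sqrt{1058041} \approx 1028.6 i$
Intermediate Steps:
$x{\left(g \right)} = -5 + \frac{g^{2}}{3} + \frac{11 g}{3}$ ($x{\left(g \right)} = -5 + \frac{\left(g^{2} + 10 g\right) + g}{3} = -5 + \frac{g^{2} + 11 g}{3} = -5 + \left(\frac{g^{2}}{3} + \frac{11 g}{3}\right) = -5 + \frac{g^{2}}{3} + \frac{11 g}{3}$)
$A{\left(X \right)} = 380 - \frac{1064 X}{3} - \frac{76 X^{2}}{3}$ ($A{\left(X \right)} = - 76 \left(X + \left(-5 + \frac{X^{2}}{3} + \frac{11 X}{3}\right)\right) = - 76 \left(-5 + \frac{X^{2}}{3} + \frac{14 X}{3}\right) = 380 - \frac{1064 X}{3} - \frac{76 X^{2}}{3}$)
$\sqrt{A{\left(Q \right)} + 4971} = \sqrt{\left(380 - 70224 - \frac{76 \cdot 198^{2}}{3}\right) + 4971} = \sqrt{\left(380 - 70224 - 993168\right) + 4971} = \sqrt{-1063012 + 4971} = \sqrt{-1058041} = i \sqrt{1058041}$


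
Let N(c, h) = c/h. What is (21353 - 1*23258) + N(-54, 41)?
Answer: -78159/41 ≈ -1906.3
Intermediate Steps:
(21353 - 1*23258) + N(-54, 41) = (21353 - 1*23258) - 54/41 = (21353 - 23258) - 54*1/41 = -1905 - 54/41 = -78159/41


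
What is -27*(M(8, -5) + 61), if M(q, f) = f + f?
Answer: -1377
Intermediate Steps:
M(q, f) = 2*f
-27*(M(8, -5) + 61) = -27*(2*(-5) + 61) = -27*(-10 + 61) = -27*51 = -1377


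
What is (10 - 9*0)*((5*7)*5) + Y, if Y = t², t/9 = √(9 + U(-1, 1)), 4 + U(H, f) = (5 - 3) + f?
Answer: 2398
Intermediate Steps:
U(H, f) = -2 + f (U(H, f) = -4 + ((5 - 3) + f) = -4 + (2 + f) = -2 + f)
t = 18*√2 (t = 9*√(9 + (-2 + 1)) = 9*√(9 - 1) = 9*√8 = 9*(2*√2) = 18*√2 ≈ 25.456)
Y = 648 (Y = (18*√2)² = 648)
(10 - 9*0)*((5*7)*5) + Y = (10 - 9*0)*((5*7)*5) + 648 = (10 + 0)*(35*5) + 648 = 10*175 + 648 = 1750 + 648 = 2398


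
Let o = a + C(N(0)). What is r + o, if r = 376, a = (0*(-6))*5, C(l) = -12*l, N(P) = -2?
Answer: 400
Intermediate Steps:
a = 0 (a = 0*5 = 0)
o = 24 (o = 0 - 12*(-2) = 0 + 24 = 24)
r + o = 376 + 24 = 400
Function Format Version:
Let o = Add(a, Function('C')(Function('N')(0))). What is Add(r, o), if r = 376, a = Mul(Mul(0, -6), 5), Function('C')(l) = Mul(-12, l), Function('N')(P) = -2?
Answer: 400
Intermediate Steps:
a = 0 (a = Mul(0, 5) = 0)
o = 24 (o = Add(0, Mul(-12, -2)) = Add(0, 24) = 24)
Add(r, o) = Add(376, 24) = 400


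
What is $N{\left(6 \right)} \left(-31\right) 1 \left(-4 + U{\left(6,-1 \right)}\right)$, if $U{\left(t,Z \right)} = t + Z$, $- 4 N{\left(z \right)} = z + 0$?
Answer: $\frac{93}{2} \approx 46.5$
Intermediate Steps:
$N{\left(z \right)} = - \frac{z}{4}$ ($N{\left(z \right)} = - \frac{z + 0}{4} = - \frac{z}{4}$)
$U{\left(t,Z \right)} = Z + t$
$N{\left(6 \right)} \left(-31\right) 1 \left(-4 + U{\left(6,-1 \right)}\right) = \left(- \frac{1}{4}\right) 6 \left(-31\right) 1 \left(-4 + \left(-1 + 6\right)\right) = \left(- \frac{3}{2}\right) \left(-31\right) 1 \left(-4 + 5\right) = \frac{93 \cdot 1 \cdot 1}{2} = \frac{93}{2} \cdot 1 = \frac{93}{2}$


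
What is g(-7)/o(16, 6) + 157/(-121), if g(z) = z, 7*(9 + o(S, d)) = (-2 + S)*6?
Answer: -1318/363 ≈ -3.6309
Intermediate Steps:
o(S, d) = -75/7 + 6*S/7 (o(S, d) = -9 + ((-2 + S)*6)/7 = -9 + (-12 + 6*S)/7 = -9 + (-12/7 + 6*S/7) = -75/7 + 6*S/7)
g(-7)/o(16, 6) + 157/(-121) = -7/(-75/7 + (6/7)*16) + 157/(-121) = -7/(-75/7 + 96/7) + 157*(-1/121) = -7/3 - 157/121 = -1318/363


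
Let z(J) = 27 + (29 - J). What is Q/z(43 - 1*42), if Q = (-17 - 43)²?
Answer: 720/11 ≈ 65.455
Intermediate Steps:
Q = 3600 (Q = (-60)² = 3600)
z(J) = 56 - J
Q/z(43 - 1*42) = 3600/(56 - (43 - 1*42)) = 3600/(56 - (43 - 42)) = 3600/(56 - 1*1) = 3600/(56 - 1) = 3600/55 = 3600*(1/55) = 720/11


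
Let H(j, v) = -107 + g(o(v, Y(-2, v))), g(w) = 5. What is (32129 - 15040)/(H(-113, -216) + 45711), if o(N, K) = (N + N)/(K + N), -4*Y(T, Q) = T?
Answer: 743/1983 ≈ 0.37468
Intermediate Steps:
Y(T, Q) = -T/4
o(N, K) = 2*N/(K + N) (o(N, K) = (2*N)/(K + N) = 2*N/(K + N))
H(j, v) = -102 (H(j, v) = -107 + 5 = -102)
(32129 - 15040)/(H(-113, -216) + 45711) = (32129 - 15040)/(-102 + 45711) = 17089/45609 = 17089*(1/45609) = 743/1983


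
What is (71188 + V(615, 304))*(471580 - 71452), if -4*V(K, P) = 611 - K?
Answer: 28484712192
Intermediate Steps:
V(K, P) = -611/4 + K/4 (V(K, P) = -(611 - K)/4 = -611/4 + K/4)
(71188 + V(615, 304))*(471580 - 71452) = (71188 + (-611/4 + (¼)*615))*(471580 - 71452) = (71188 + (-611/4 + 615/4))*400128 = (71188 + 1)*400128 = 71189*400128 = 28484712192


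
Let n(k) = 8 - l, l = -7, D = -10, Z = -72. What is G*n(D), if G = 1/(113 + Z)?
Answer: 15/41 ≈ 0.36585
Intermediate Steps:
G = 1/41 (G = 1/(113 - 72) = 1/41 ≈ 0.024390)
n(k) = 15 (n(k) = 8 - 1*(-7) = 8 + 7 = 15)
G*n(D) = (1/41)*15 = 15/41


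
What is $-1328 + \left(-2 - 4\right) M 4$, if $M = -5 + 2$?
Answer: $-1256$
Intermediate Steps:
$M = -3$
$-1328 + \left(-2 - 4\right) M 4 = -1328 + \left(-2 - 4\right) \left(-3\right) 4 = -1328 + \left(-6\right) \left(-3\right) 4 = -1328 + 18 \cdot 4 = -1328 + 72 = -1256$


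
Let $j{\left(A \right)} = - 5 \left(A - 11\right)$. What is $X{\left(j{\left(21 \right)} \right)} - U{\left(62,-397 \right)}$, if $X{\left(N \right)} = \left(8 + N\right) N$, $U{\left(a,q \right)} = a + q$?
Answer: $2435$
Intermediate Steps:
$j{\left(A \right)} = 55 - 5 A$ ($j{\left(A \right)} = - 5 \left(-11 + A\right) = 55 - 5 A$)
$X{\left(N \right)} = N \left(8 + N\right)$
$X{\left(j{\left(21 \right)} \right)} - U{\left(62,-397 \right)} = \left(55 - 105\right) \left(8 + \left(55 - 105\right)\right) - \left(62 - 397\right) = \left(55 - 105\right) \left(8 + \left(55 - 105\right)\right) - -335 = - 50 \left(8 - 50\right) + 335 = \left(-50\right) \left(-42\right) + 335 = 2100 + 335 = 2435$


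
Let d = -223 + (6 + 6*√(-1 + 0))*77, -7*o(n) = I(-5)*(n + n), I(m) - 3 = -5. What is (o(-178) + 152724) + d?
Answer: 1070029/7 + 462*I ≈ 1.5286e+5 + 462.0*I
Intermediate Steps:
I(m) = -2 (I(m) = 3 - 5 = -2)
o(n) = 4*n/7 (o(n) = -(-2)*(n + n)/7 = -(-2)*2*n/7 = -(-4)*n/7 = 4*n/7)
d = 239 + 462*I (d = -223 + (6 + 6*√(-1))*77 = -223 + (6 + 6*I)*77 = -223 + (462 + 462*I) = 239 + 462*I ≈ 239.0 + 462.0*I)
(o(-178) + 152724) + d = ((4/7)*(-178) + 152724) + (239 + 462*I) = (-712/7 + 152724) + (239 + 462*I) = 1068356/7 + (239 + 462*I) = 1070029/7 + 462*I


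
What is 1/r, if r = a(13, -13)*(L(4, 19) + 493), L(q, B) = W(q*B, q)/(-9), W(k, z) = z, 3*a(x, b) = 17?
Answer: 27/75361 ≈ 0.00035828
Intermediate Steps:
a(x, b) = 17/3 (a(x, b) = (⅓)*17 = 17/3)
L(q, B) = -q/9 (L(q, B) = q/(-9) = q*(-⅑) = -q/9)
r = 75361/27 (r = 17*(-⅑*4 + 493)/3 = 17*(-4/9 + 493)/3 = (17/3)*(4433/9) = 75361/27 ≈ 2791.1)
1/r = 1/(75361/27) = 27/75361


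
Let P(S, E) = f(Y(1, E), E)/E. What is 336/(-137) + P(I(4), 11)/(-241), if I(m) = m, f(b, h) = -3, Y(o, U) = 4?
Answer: -890325/363187 ≈ -2.4514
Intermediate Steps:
P(S, E) = -3/E
336/(-137) + P(I(4), 11)/(-241) = 336/(-137) - 3/11/(-241) = 336*(-1/137) - 3*1/11*(-1/241) = -336/137 - 3/11*(-1/241) = -336/137 + 3/2651 = -890325/363187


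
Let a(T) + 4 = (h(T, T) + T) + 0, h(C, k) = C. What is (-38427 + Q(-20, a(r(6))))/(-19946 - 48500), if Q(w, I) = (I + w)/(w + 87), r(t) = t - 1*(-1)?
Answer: 2574619/4585882 ≈ 0.56142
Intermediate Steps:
r(t) = 1 + t (r(t) = t + 1 = 1 + t)
a(T) = -4 + 2*T (a(T) = -4 + ((T + T) + 0) = -4 + (2*T + 0) = -4 + 2*T)
Q(w, I) = (I + w)/(87 + w)
(-38427 + Q(-20, a(r(6))))/(-19946 - 48500) = (-38427 + ((-4 + 2*(1 + 6)) - 20)/(87 - 20))/(-19946 - 48500) = (-38427 + ((-4 + 2*7) - 20)/67)/(-68446) = (-38427 + ((-4 + 14) - 20)/67)*(-1/68446) = (-38427 + (10 - 20)/67)*(-1/68446) = (-38427 + (1/67)*(-10))*(-1/68446) = (-38427 - 10/67)*(-1/68446) = -2574619/67*(-1/68446) = 2574619/4585882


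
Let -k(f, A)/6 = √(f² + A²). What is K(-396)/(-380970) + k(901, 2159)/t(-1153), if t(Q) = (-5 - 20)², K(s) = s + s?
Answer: 44/21165 - 102*√18938/625 ≈ -22.457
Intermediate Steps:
K(s) = 2*s
t(Q) = 625 (t(Q) = (-25)² = 625)
k(f, A) = -6*√(A² + f²) (k(f, A) = -6*√(f² + A²) = -6*√(A² + f²))
K(-396)/(-380970) + k(901, 2159)/t(-1153) = (2*(-396))/(-380970) - 6*√(2159² + 901²)/625 = -792*(-1/380970) - 6*√(4661281 + 811801)*(1/625) = 44/21165 - 102*√18938*(1/625) = 44/21165 - 102*√18938/625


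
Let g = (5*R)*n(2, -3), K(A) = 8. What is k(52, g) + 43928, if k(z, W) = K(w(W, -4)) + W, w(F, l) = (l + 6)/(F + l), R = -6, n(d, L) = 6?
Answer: 43756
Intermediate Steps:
w(F, l) = (6 + l)/(F + l)
g = -180 (g = (5*(-6))*6 = -30*6 = -180)
k(z, W) = 8 + W
k(52, g) + 43928 = (8 - 180) + 43928 = -172 + 43928 = 43756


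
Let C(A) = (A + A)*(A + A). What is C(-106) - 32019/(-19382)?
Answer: 871136627/19382 ≈ 44946.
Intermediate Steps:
C(A) = 4*A² (C(A) = (2*A)*(2*A) = 4*A²)
C(-106) - 32019/(-19382) = 4*(-106)² - 32019/(-19382) = 4*11236 - 32019*(-1/19382) = 44944 + 32019/19382 = 871136627/19382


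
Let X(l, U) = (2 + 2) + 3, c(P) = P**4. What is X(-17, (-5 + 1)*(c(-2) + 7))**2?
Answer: 49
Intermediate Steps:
X(l, U) = 7 (X(l, U) = 4 + 3 = 7)
X(-17, (-5 + 1)*(c(-2) + 7))**2 = 7**2 = 49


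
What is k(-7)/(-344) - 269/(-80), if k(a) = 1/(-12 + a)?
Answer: 219783/65360 ≈ 3.3627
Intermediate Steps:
k(-7)/(-344) - 269/(-80) = 1/(-12 - 7*(-344)) - 269/(-80) = -1/344/(-19) - 269*(-1/80) = -1/19*(-1/344) + 269/80 = 1/6536 + 269/80 = 219783/65360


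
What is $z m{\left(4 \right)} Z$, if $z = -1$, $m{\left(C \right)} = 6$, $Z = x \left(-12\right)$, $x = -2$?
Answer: $-144$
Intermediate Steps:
$Z = 24$ ($Z = \left(-2\right) \left(-12\right) = 24$)
$z m{\left(4 \right)} Z = \left(-1\right) 6 \cdot 24 = \left(-6\right) 24 = -144$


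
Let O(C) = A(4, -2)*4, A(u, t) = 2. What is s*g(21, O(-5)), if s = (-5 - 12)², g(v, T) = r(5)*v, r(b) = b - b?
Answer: 0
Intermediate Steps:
r(b) = 0
O(C) = 8 (O(C) = 2*4 = 8)
g(v, T) = 0 (g(v, T) = 0*v = 0)
s = 289 (s = (-17)² = 289)
s*g(21, O(-5)) = 289*0 = 0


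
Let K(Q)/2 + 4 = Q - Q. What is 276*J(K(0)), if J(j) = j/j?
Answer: 276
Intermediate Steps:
K(Q) = -8 (K(Q) = -8 + 2*(Q - Q) = -8 + 2*0 = -8 + 0 = -8)
J(j) = 1
276*J(K(0)) = 276*1 = 276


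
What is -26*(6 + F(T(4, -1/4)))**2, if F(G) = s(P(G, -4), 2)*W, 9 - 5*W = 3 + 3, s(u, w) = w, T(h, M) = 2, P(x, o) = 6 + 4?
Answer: -33696/25 ≈ -1347.8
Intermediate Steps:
P(x, o) = 10
W = 3/5 (W = 9/5 - (3 + 3)/5 = 9/5 - 1/5*6 = 9/5 - 6/5 = 3/5 ≈ 0.60000)
F(G) = 6/5 (F(G) = 2*(3/5) = 6/5)
-26*(6 + F(T(4, -1/4)))**2 = -26*(6 + 6/5)**2 = -26*(36/5)**2 = -26*1296/25 = -33696/25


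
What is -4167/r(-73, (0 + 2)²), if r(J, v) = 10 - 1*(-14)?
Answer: -1389/8 ≈ -173.63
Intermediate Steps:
r(J, v) = 24 (r(J, v) = 10 + 14 = 24)
-4167/r(-73, (0 + 2)²) = -4167/24 = -4167*1/24 = -1389/8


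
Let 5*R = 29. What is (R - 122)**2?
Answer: 337561/25 ≈ 13502.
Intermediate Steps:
R = 29/5 (R = (1/5)*29 = 29/5 ≈ 5.8000)
(R - 122)**2 = (29/5 - 122)**2 = (-581/5)**2 = 337561/25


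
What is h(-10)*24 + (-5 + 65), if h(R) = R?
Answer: -180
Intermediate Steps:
h(-10)*24 + (-5 + 65) = -10*24 + (-5 + 65) = -240 + 60 = -180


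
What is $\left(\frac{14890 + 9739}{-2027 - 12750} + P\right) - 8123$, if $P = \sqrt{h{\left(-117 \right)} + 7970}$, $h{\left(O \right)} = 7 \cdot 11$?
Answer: $- \frac{120058200}{14777} + \sqrt{8047} \approx -8035.0$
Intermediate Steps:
$h{\left(O \right)} = 77$
$P = \sqrt{8047}$ ($P = \sqrt{77 + 7970} = \sqrt{8047} \approx 89.705$)
$\left(\frac{14890 + 9739}{-2027 - 12750} + P\right) - 8123 = \left(\frac{14890 + 9739}{-2027 - 12750} + \sqrt{8047}\right) - 8123 = \left(\frac{24629}{-14777} + \sqrt{8047}\right) - 8123 = \left(24629 \left(- \frac{1}{14777}\right) + \sqrt{8047}\right) - 8123 = \left(- \frac{24629}{14777} + \sqrt{8047}\right) - 8123 = - \frac{120058200}{14777} + \sqrt{8047}$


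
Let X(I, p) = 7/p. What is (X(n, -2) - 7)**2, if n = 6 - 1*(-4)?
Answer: 441/4 ≈ 110.25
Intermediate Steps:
n = 10 (n = 6 + 4 = 10)
(X(n, -2) - 7)**2 = (7/(-2) - 7)**2 = (7*(-1/2) - 7)**2 = (-7/2 - 7)**2 = (-21/2)**2 = 441/4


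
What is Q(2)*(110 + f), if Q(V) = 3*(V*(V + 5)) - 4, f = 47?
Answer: 5966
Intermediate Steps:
Q(V) = -4 + 3*V*(5 + V) (Q(V) = 3*(V*(5 + V)) - 4 = 3*V*(5 + V) - 4 = -4 + 3*V*(5 + V))
Q(2)*(110 + f) = (-4 + 3*2² + 15*2)*(110 + 47) = (-4 + 3*4 + 30)*157 = (-4 + 12 + 30)*157 = 38*157 = 5966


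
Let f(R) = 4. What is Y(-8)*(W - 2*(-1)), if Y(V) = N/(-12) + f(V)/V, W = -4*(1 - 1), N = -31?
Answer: 25/6 ≈ 4.1667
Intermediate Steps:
W = 0 (W = -4*0 = 0)
Y(V) = 31/12 + 4/V (Y(V) = -31/(-12) + 4/V = -31*(-1/12) + 4/V = 31/12 + 4/V)
Y(-8)*(W - 2*(-1)) = (31/12 + 4/(-8))*(0 - 2*(-1)) = (31/12 + 4*(-1/8))*(0 + 2) = (31/12 - 1/2)*2 = (25/12)*2 = 25/6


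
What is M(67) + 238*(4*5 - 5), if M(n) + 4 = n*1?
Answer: 3633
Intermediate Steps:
M(n) = -4 + n (M(n) = -4 + n*1 = -4 + n)
M(67) + 238*(4*5 - 5) = (-4 + 67) + 238*(4*5 - 5) = 63 + 238*(20 - 5) = 63 + 238*15 = 63 + 3570 = 3633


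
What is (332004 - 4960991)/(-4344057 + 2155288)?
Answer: 420817/198979 ≈ 2.1149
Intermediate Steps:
(332004 - 4960991)/(-4344057 + 2155288) = -4628987/(-2188769) = -4628987*(-1/2188769) = 420817/198979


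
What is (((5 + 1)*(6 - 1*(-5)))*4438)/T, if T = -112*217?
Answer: -10461/868 ≈ -12.052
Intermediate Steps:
T = -24304
(((5 + 1)*(6 - 1*(-5)))*4438)/T = (((5 + 1)*(6 - 1*(-5)))*4438)/(-24304) = ((6*(6 + 5))*4438)*(-1/24304) = ((6*11)*4438)*(-1/24304) = (66*4438)*(-1/24304) = 292908*(-1/24304) = -10461/868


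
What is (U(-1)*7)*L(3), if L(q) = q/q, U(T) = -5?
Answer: -35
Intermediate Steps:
L(q) = 1
(U(-1)*7)*L(3) = -5*7*1 = -35*1 = -35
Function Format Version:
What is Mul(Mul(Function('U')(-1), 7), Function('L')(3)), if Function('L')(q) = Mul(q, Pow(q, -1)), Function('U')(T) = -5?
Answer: -35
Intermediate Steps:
Function('L')(q) = 1
Mul(Mul(Function('U')(-1), 7), Function('L')(3)) = Mul(Mul(-5, 7), 1) = Mul(-35, 1) = -35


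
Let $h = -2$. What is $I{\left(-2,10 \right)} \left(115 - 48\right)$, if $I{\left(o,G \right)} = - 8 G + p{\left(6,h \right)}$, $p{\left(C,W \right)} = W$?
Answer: $-5494$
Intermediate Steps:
$I{\left(o,G \right)} = -2 - 8 G$ ($I{\left(o,G \right)} = - 8 G - 2 = -2 - 8 G$)
$I{\left(-2,10 \right)} \left(115 - 48\right) = \left(-2 - 80\right) \left(115 - 48\right) = \left(-2 - 80\right) 67 = \left(-82\right) 67 = -5494$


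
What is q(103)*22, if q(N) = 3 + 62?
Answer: 1430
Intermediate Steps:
q(N) = 65
q(103)*22 = 65*22 = 1430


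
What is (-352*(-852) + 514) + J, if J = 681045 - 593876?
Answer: 387587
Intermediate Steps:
J = 87169
(-352*(-852) + 514) + J = (-352*(-852) + 514) + 87169 = (299904 + 514) + 87169 = 300418 + 87169 = 387587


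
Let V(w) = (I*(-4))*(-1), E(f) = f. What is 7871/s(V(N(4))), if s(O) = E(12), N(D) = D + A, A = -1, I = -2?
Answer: 7871/12 ≈ 655.92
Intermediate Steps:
N(D) = -1 + D (N(D) = D - 1 = -1 + D)
V(w) = -8 (V(w) = -2*(-4)*(-1) = 8*(-1) = -8)
s(O) = 12
7871/s(V(N(4))) = 7871/12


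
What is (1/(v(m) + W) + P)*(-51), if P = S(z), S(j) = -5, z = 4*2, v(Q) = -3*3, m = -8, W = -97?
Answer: 27081/106 ≈ 255.48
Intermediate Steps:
v(Q) = -9
z = 8
P = -5
(1/(v(m) + W) + P)*(-51) = (1/(-9 - 97) - 5)*(-51) = (1/(-106) - 5)*(-51) = (-1/106 - 5)*(-51) = -531/106*(-51) = 27081/106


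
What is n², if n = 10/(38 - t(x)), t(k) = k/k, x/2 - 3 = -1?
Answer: 100/1369 ≈ 0.073046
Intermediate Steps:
x = 4 (x = 6 + 2*(-1) = 6 - 2 = 4)
t(k) = 1
n = 10/37 (n = 10/(38 - 1*1) = 10/(38 - 1) = 10/37 ≈ 0.27027)
n² = (10/37)² = 100/1369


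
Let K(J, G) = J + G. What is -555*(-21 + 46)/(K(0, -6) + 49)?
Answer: -13875/43 ≈ -322.67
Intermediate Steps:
K(J, G) = G + J
-555*(-21 + 46)/(K(0, -6) + 49) = -555*(-21 + 46)/((-6 + 0) + 49) = -13875/(-6 + 49) = -13875/43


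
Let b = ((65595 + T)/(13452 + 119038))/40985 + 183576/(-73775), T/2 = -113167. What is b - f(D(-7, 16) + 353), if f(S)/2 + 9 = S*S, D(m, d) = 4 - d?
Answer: -745275818823733089/3204846584030 ≈ -2.3255e+5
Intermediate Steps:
T = -226334 (T = 2*(-113167) = -226334)
b = -7974787060769/3204846584030 (b = ((65595 - 226334)/(13452 + 119038))/40985 + 183576/(-73775) = -160739/132490*(1/40985) + 183576*(-1/73775) = -160739*1/132490*(1/40985) - 183576/73775 = -160739/132490*1/40985 - 183576/73775 = -160739/5430102650 - 183576/73775 = -7974787060769/3204846584030 ≈ -2.4884)
f(S) = -18 + 2*S² (f(S) = -18 + 2*(S*S) = -18 + 2*S²)
b - f(D(-7, 16) + 353) = -7974787060769/3204846584030 - (-18 + 2*((4 - 1*16) + 353)²) = -7974787060769/3204846584030 - (-18 + 2*((4 - 16) + 353)²) = -7974787060769/3204846584030 - (-18 + 2*(-12 + 353)²) = -7974787060769/3204846584030 - (-18 + 2*341²) = -7974787060769/3204846584030 - (-18 + 2*116281) = -7974787060769/3204846584030 - (-18 + 232562) = -7974787060769/3204846584030 - 1*232544 = -7974787060769/3204846584030 - 232544 = -745275818823733089/3204846584030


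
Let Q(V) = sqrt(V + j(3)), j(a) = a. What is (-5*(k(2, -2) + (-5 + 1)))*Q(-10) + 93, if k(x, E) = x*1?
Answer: 93 + 10*I*sqrt(7) ≈ 93.0 + 26.458*I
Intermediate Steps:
k(x, E) = x
Q(V) = sqrt(3 + V) (Q(V) = sqrt(V + 3) = sqrt(3 + V))
(-5*(k(2, -2) + (-5 + 1)))*Q(-10) + 93 = (-5*(2 + (-5 + 1)))*sqrt(3 - 10) + 93 = (-5*(2 - 4))*sqrt(-7) + 93 = (-5*(-2))*(I*sqrt(7)) + 93 = 10*(I*sqrt(7)) + 93 = 10*I*sqrt(7) + 93 = 93 + 10*I*sqrt(7)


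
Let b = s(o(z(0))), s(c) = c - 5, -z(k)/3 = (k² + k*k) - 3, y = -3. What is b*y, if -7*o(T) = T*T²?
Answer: 2292/7 ≈ 327.43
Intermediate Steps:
z(k) = 9 - 6*k² (z(k) = -3*((k² + k*k) - 3) = -3*((k² + k²) - 3) = -3*(2*k² - 3) = -3*(-3 + 2*k²) = 9 - 6*k²)
o(T) = -T³/7 (o(T) = -T*T²/7 = -T³/7)
s(c) = -5 + c
b = -764/7 (b = -5 - (9 - 6*0²)³/7 = -5 - (9 - 6*0)³/7 = -5 - (9 + 0)³/7 = -5 - ⅐*9³ = -5 - ⅐*729 = -5 - 729/7 = -764/7 ≈ -109.14)
b*y = -764/7*(-3) = 2292/7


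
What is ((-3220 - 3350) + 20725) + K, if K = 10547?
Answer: 24702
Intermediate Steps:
((-3220 - 3350) + 20725) + K = ((-3220 - 3350) + 20725) + 10547 = (-6570 + 20725) + 10547 = 14155 + 10547 = 24702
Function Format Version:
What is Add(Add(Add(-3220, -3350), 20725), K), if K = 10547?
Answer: 24702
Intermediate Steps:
Add(Add(Add(-3220, -3350), 20725), K) = Add(Add(Add(-3220, -3350), 20725), 10547) = Add(Add(-6570, 20725), 10547) = Add(14155, 10547) = 24702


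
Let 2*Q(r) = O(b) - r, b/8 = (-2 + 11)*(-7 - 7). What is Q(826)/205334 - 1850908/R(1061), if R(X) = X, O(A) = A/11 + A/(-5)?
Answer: -20903009772111/11982265570 ≈ -1744.5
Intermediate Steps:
b = -1008 (b = 8*((-2 + 11)*(-7 - 7)) = 8*(9*(-14)) = 8*(-126) = -1008)
O(A) = -6*A/55 (O(A) = A*(1/11) + A*(-⅕) = A/11 - A/5 = -6*A/55)
Q(r) = 3024/55 - r/2 (Q(r) = (-6/55*(-1008) - r)/2 = (6048/55 - r)/2 = 3024/55 - r/2)
Q(826)/205334 - 1850908/R(1061) = (3024/55 - ½*826)/205334 - 1850908/1061 = (3024/55 - 413)*(1/205334) - 1850908*1/1061 = -19691/55*1/205334 - 1850908/1061 = -19691/11293370 - 1850908/1061 = -20903009772111/11982265570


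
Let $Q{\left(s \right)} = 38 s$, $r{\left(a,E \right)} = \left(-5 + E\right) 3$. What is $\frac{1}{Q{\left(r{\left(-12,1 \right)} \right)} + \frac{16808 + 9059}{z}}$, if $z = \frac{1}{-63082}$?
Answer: $- \frac{1}{1631742550} \approx -6.1284 \cdot 10^{-10}$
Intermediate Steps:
$r{\left(a,E \right)} = -15 + 3 E$
$z = - \frac{1}{63082} \approx -1.5852 \cdot 10^{-5}$
$\frac{1}{Q{\left(r{\left(-12,1 \right)} \right)} + \frac{16808 + 9059}{z}} = \frac{1}{38 \left(-15 + 3 \cdot 1\right) + \frac{16808 + 9059}{- \frac{1}{63082}}} = \frac{1}{38 \left(-15 + 3\right) + 25867 \left(-63082\right)} = \frac{1}{38 \left(-12\right) - 1631742094} = \frac{1}{-456 - 1631742094} = \frac{1}{-1631742550} = - \frac{1}{1631742550}$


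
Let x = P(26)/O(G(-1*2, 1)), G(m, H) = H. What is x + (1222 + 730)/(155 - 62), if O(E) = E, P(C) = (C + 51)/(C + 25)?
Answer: 11857/527 ≈ 22.499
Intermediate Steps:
P(C) = (51 + C)/(25 + C)
x = 77/51 (x = ((51 + 26)/(25 + 26))/1 = (77/51)*1 = 77/51 ≈ 1.5098)
x + (1222 + 730)/(155 - 62) = 77/51 + (1222 + 730)/(155 - 62) = 77/51 + 1952/93 = 11857/527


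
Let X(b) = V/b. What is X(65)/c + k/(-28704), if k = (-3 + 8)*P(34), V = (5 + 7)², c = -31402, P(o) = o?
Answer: -6752413/1126703760 ≈ -0.0059931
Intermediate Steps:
V = 144 (V = 12² = 144)
X(b) = 144/b
k = 170 (k = (-3 + 8)*34 = 5*34 = 170)
X(65)/c + k/(-28704) = (144/65)/(-31402) + 170/(-28704) = (144*(1/65))*(-1/31402) + 170*(-1/28704) = (144/65)*(-1/31402) - 85/14352 = -72/1020565 - 85/14352 = -6752413/1126703760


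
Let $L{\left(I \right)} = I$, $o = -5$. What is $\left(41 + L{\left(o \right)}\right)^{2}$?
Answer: $1296$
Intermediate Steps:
$\left(41 + L{\left(o \right)}\right)^{2} = \left(41 - 5\right)^{2} = 36^{2} = 1296$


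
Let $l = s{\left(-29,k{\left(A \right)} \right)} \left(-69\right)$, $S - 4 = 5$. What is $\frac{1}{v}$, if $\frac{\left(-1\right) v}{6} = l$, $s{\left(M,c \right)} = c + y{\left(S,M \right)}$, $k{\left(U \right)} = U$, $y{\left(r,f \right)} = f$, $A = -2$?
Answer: $- \frac{1}{12834} \approx -7.7918 \cdot 10^{-5}$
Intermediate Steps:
$S = 9$ ($S = 4 + 5 = 9$)
$s{\left(M,c \right)} = M + c$ ($s{\left(M,c \right)} = c + M = M + c$)
$l = 2139$ ($l = \left(-29 - 2\right) \left(-69\right) = \left(-31\right) \left(-69\right) = 2139$)
$v = -12834$ ($v = \left(-6\right) 2139 = -12834$)
$\frac{1}{v} = \frac{1}{-12834} = - \frac{1}{12834}$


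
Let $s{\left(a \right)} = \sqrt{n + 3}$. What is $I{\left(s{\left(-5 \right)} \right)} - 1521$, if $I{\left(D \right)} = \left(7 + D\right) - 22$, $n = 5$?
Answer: $-1536 + 2 \sqrt{2} \approx -1533.2$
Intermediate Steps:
$s{\left(a \right)} = 2 \sqrt{2}$ ($s{\left(a \right)} = \sqrt{5 + 3} = \sqrt{8} = 2 \sqrt{2}$)
$I{\left(D \right)} = -15 + D$
$I{\left(s{\left(-5 \right)} \right)} - 1521 = \left(-15 + 2 \sqrt{2}\right) - 1521 = -1536 + 2 \sqrt{2}$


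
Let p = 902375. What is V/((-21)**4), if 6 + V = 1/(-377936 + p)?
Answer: -64217/2081498391 ≈ -3.0851e-5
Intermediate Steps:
V = -3146633/524439 (V = -6 + 1/(-377936 + 902375) = -6 + 1/524439 = -3146633/524439 ≈ -6.0000)
V/((-21)**4) = -3146633/(524439*((-21)**4)) = -3146633/524439/194481 = -3146633/524439*1/194481 = -64217/2081498391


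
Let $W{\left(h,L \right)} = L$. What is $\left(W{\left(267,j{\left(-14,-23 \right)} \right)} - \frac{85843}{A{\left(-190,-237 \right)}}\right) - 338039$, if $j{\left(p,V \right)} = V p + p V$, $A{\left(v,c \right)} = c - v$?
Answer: $- \frac{15771722}{47} \approx -3.3557 \cdot 10^{5}$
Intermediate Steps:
$j{\left(p,V \right)} = 2 V p$ ($j{\left(p,V \right)} = V p + V p = 2 V p$)
$\left(W{\left(267,j{\left(-14,-23 \right)} \right)} - \frac{85843}{A{\left(-190,-237 \right)}}\right) - 338039 = \left(2 \left(-23\right) \left(-14\right) - \frac{85843}{-237 - -190}\right) - 338039 = \left(644 - \frac{85843}{-237 + 190}\right) - 338039 = \left(644 - \frac{85843}{-47}\right) - 338039 = \left(644 - - \frac{85843}{47}\right) - 338039 = \left(644 + \frac{85843}{47}\right) - 338039 = \frac{116111}{47} - 338039 = - \frac{15771722}{47}$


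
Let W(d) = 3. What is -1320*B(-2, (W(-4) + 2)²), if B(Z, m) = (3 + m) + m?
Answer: -69960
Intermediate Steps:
B(Z, m) = 3 + 2*m
-1320*B(-2, (W(-4) + 2)²) = -1320*(3 + 2*(3 + 2)²) = -1320*(3 + 2*5²) = -1320*(3 + 2*25) = -1320*(3 + 50) = -1320*53 = -69960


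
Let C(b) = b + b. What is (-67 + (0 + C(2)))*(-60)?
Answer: 3780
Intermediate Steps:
C(b) = 2*b
(-67 + (0 + C(2)))*(-60) = (-67 + (0 + 2*2))*(-60) = (-67 + (0 + 4))*(-60) = (-67 + 4)*(-60) = -63*(-60) = 3780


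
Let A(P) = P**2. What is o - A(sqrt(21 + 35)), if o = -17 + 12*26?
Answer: 239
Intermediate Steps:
o = 295 (o = -17 + 312 = 295)
o - A(sqrt(21 + 35)) = 295 - (sqrt(21 + 35))**2 = 295 - (sqrt(56))**2 = 295 - (2*sqrt(14))**2 = 295 - 1*56 = 295 - 56 = 239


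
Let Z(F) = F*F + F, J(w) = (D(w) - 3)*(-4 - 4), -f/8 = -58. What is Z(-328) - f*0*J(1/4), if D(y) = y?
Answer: 107256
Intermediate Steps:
f = 464 (f = -8*(-58) = 464)
J(w) = 24 - 8*w (J(w) = (w - 3)*(-4 - 4) = (-3 + w)*(-8) = 24 - 8*w)
Z(F) = F + F² (Z(F) = F² + F = F + F²)
Z(-328) - f*0*J(1/4) = -328*(1 - 328) - 464*0*(24 - 8/4) = -328*(-327) - 0*(24 - 8*¼) = 107256 - 0*(24 - 2) = 107256 - 0*22 = 107256 - 1*0 = 107256 + 0 = 107256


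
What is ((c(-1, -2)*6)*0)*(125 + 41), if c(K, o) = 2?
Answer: 0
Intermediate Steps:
((c(-1, -2)*6)*0)*(125 + 41) = ((2*6)*0)*(125 + 41) = (12*0)*166 = 0*166 = 0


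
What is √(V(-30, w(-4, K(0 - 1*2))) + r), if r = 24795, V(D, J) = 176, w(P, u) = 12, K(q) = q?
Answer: √24971 ≈ 158.02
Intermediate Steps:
√(V(-30, w(-4, K(0 - 1*2))) + r) = √(176 + 24795) = √24971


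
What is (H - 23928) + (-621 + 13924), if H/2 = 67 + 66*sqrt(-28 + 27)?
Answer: -10491 + 132*I ≈ -10491.0 + 132.0*I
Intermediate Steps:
H = 134 + 132*I (H = 2*(67 + 66*sqrt(-28 + 27)) = 2*(67 + 66*sqrt(-1)) = 2*(67 + 66*I) = 134 + 132*I ≈ 134.0 + 132.0*I)
(H - 23928) + (-621 + 13924) = ((134 + 132*I) - 23928) + (-621 + 13924) = (-23794 + 132*I) + 13303 = -10491 + 132*I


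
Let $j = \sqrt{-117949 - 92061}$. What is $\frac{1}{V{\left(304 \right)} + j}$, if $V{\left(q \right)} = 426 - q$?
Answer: $\frac{61}{112447} - \frac{i \sqrt{210010}}{224894} \approx 0.00054248 - 0.0020377 i$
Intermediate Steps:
$j = i \sqrt{210010}$ ($j = \sqrt{-210010} = i \sqrt{210010} \approx 458.27 i$)
$\frac{1}{V{\left(304 \right)} + j} = \frac{1}{\left(426 - 304\right) + i \sqrt{210010}} = \frac{1}{122 + i \sqrt{210010}}$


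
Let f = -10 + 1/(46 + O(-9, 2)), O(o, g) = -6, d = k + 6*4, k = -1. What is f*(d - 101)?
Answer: 15561/20 ≈ 778.05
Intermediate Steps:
d = 23 (d = -1 + 6*4 = -1 + 24 = 23)
f = -399/40 (f = -10 + 1/(46 - 6) = -10 + 1/40 = -399/40 ≈ -9.9750)
f*(d - 101) = -399*(23 - 101)/40 = -399/40*(-78) = 15561/20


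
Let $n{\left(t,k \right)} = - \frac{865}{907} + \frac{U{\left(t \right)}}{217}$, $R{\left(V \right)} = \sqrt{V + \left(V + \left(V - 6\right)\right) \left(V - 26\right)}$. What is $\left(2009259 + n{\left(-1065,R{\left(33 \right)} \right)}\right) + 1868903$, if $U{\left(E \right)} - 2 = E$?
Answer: $\frac{763294814832}{196819} \approx 3.8782 \cdot 10^{6}$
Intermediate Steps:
$U{\left(E \right)} = 2 + E$
$R{\left(V \right)} = \sqrt{V + \left(-26 + V\right) \left(-6 + 2 V\right)}$ ($R{\left(V \right)} = \sqrt{V + \left(V + \left(-6 + V\right)\right) \left(-26 + V\right)} = \sqrt{V + \left(-6 + 2 V\right) \left(-26 + V\right)} = \sqrt{V + \left(-26 + V\right) \left(-6 + 2 V\right)}$)
$n{\left(t,k \right)} = - \frac{185891}{196819} + \frac{t}{217}$ ($n{\left(t,k \right)} = - \frac{865}{907} + \frac{2 + t}{217} = \left(-865\right) \frac{1}{907} + \left(2 + t\right) \frac{1}{217} = - \frac{865}{907} + \left(\frac{2}{217} + \frac{t}{217}\right) = - \frac{185891}{196819} + \frac{t}{217}$)
$\left(2009259 + n{\left(-1065,R{\left(33 \right)} \right)}\right) + 1868903 = \left(2009259 + \left(- \frac{185891}{196819} + \frac{1}{217} \left(-1065\right)\right)\right) + 1868903 = \left(2009259 - \frac{1151846}{196819}\right) + 1868903 = \frac{395459195275}{196819} + 1868903 = \frac{763294814832}{196819}$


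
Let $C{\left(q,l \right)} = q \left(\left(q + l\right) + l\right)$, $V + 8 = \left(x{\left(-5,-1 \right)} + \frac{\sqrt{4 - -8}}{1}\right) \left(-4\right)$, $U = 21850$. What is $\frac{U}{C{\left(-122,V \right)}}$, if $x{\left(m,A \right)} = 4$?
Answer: $\frac{928625}{858026} - \frac{43700 \sqrt{3}}{429013} \approx 0.90585$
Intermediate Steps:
$V = -24 - 8 \sqrt{3}$ ($V = -8 + \left(4 + \frac{\sqrt{4 - -8}}{1}\right) \left(-4\right) = -8 + \left(4 + \sqrt{4 + 8} \cdot 1\right) \left(-4\right) = -8 + \left(4 + \sqrt{12} \cdot 1\right) \left(-4\right) = -8 + \left(4 + 2 \sqrt{3} \cdot 1\right) \left(-4\right) = -8 + \left(4 + 2 \sqrt{3}\right) \left(-4\right) = -8 - \left(16 + 8 \sqrt{3}\right) = -24 - 8 \sqrt{3} \approx -37.856$)
$C{\left(q,l \right)} = q \left(q + 2 l\right)$ ($C{\left(q,l \right)} = q \left(\left(l + q\right) + l\right) = q \left(q + 2 l\right)$)
$\frac{U}{C{\left(-122,V \right)}} = \frac{21850}{\left(-122\right) \left(-122 + 2 \left(-24 - 8 \sqrt{3}\right)\right)} = \frac{21850}{\left(-122\right) \left(-122 - \left(48 + 16 \sqrt{3}\right)\right)} = \frac{21850}{\left(-122\right) \left(-170 - 16 \sqrt{3}\right)} = \frac{21850}{20740 + 1952 \sqrt{3}}$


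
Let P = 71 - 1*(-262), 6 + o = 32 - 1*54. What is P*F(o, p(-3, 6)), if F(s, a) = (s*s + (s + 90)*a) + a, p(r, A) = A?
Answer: 386946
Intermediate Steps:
o = -28 (o = -6 + (32 - 1*54) = -6 + (32 - 54) = -6 - 22 = -28)
F(s, a) = a + s² + a*(90 + s) (F(s, a) = (s² + (90 + s)*a) + a = (s² + a*(90 + s)) + a = a + s² + a*(90 + s))
P = 333 (P = 71 + 262 = 333)
P*F(o, p(-3, 6)) = 333*((-28)² + 91*6 + 6*(-28)) = 333*(784 + 546 - 168) = 333*1162 = 386946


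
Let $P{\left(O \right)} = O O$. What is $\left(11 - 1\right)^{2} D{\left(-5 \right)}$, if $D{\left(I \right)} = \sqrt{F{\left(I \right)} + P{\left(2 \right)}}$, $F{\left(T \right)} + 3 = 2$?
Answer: $100 \sqrt{3} \approx 173.21$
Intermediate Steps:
$P{\left(O \right)} = O^{2}$
$F{\left(T \right)} = -1$ ($F{\left(T \right)} = -3 + 2 = -1$)
$D{\left(I \right)} = \sqrt{3}$ ($D{\left(I \right)} = \sqrt{-1 + 2^{2}} = \sqrt{-1 + 4} = \sqrt{3}$)
$\left(11 - 1\right)^{2} D{\left(-5 \right)} = \left(11 - 1\right)^{2} \sqrt{3} = 10^{2} \sqrt{3} = 100 \sqrt{3}$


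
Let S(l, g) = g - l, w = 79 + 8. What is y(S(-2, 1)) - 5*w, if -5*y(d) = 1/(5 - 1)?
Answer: -8701/20 ≈ -435.05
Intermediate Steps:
w = 87
y(d) = -1/20 (y(d) = -1/(5*(5 - 1)) = -⅕/4 = -⅕*¼ = -1/20)
y(S(-2, 1)) - 5*w = -1/20 - 5*87 = -1/20 - 435 = -8701/20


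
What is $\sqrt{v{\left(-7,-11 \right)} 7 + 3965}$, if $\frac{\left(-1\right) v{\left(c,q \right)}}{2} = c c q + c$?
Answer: $\sqrt{11609} \approx 107.75$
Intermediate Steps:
$v{\left(c,q \right)} = - 2 c - 2 q c^{2}$ ($v{\left(c,q \right)} = - 2 \left(c c q + c\right) = - 2 \left(c^{2} q + c\right) = - 2 \left(q c^{2} + c\right) = - 2 \left(c + q c^{2}\right) = - 2 c - 2 q c^{2}$)
$\sqrt{v{\left(-7,-11 \right)} 7 + 3965} = \sqrt{\left(-2\right) \left(-7\right) \left(1 - -77\right) 7 + 3965} = \sqrt{\left(-2\right) \left(-7\right) \left(1 + 77\right) 7 + 3965} = \sqrt{\left(-2\right) \left(-7\right) 78 \cdot 7 + 3965} = \sqrt{1092 \cdot 7 + 3965} = \sqrt{7644 + 3965} = \sqrt{11609}$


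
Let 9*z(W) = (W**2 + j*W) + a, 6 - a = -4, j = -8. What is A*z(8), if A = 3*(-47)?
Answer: -470/3 ≈ -156.67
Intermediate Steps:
a = 10 (a = 6 - 1*(-4) = 6 + 4 = 10)
A = -141
z(W) = 10/9 - 8*W/9 + W**2/9 (z(W) = ((W**2 - 8*W) + 10)/9 = (10 + W**2 - 8*W)/9 = 10/9 - 8*W/9 + W**2/9)
A*z(8) = -141*(10/9 - 8/9*8 + (1/9)*8**2) = -141*(10/9 - 64/9 + (1/9)*64) = -141*(10/9 - 64/9 + 64/9) = -141*10/9 = -470/3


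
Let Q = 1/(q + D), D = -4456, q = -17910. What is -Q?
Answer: 1/22366 ≈ 4.4711e-5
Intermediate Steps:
Q = -1/22366 (Q = 1/(-17910 - 4456) = 1/(-22366) = -1/22366 ≈ -4.4711e-5)
-Q = -1*(-1/22366) = 1/22366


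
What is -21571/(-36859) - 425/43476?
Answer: 922155721/1602481884 ≈ 0.57545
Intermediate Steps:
-21571/(-36859) - 425/43476 = -21571*(-1/36859) - 425*1/43476 = 21571/36859 - 425/43476 = 922155721/1602481884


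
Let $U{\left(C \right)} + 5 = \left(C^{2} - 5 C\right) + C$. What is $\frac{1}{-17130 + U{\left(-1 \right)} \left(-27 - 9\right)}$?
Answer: $- \frac{1}{17130} \approx -5.8377 \cdot 10^{-5}$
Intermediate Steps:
$U{\left(C \right)} = -5 + C^{2} - 4 C$ ($U{\left(C \right)} = -5 + \left(\left(C^{2} - 5 C\right) + C\right) = -5 + \left(C^{2} - 4 C\right) = -5 + C^{2} - 4 C$)
$\frac{1}{-17130 + U{\left(-1 \right)} \left(-27 - 9\right)} = \frac{1}{-17130 + \left(-5 + \left(-1\right)^{2} - -4\right) \left(-27 - 9\right)} = \frac{1}{-17130 + \left(-5 + 1 + 4\right) \left(-27 - 9\right)} = \frac{1}{-17130 + 0 \left(-36\right)} = \frac{1}{-17130 + 0} = \frac{1}{-17130} = - \frac{1}{17130}$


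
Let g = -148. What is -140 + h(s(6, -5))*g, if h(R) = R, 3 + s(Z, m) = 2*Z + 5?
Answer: -2212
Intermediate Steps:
s(Z, m) = 2 + 2*Z (s(Z, m) = -3 + (2*Z + 5) = -3 + (5 + 2*Z) = 2 + 2*Z)
-140 + h(s(6, -5))*g = -140 + (2 + 2*6)*(-148) = -140 + (2 + 12)*(-148) = -140 + 14*(-148) = -140 - 2072 = -2212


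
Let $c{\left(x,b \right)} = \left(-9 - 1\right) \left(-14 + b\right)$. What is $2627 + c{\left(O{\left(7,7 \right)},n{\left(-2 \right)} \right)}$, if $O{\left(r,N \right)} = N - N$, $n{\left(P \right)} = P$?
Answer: $2787$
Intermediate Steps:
$O{\left(r,N \right)} = 0$
$c{\left(x,b \right)} = 140 - 10 b$ ($c{\left(x,b \right)} = - 10 \left(-14 + b\right) = 140 - 10 b$)
$2627 + c{\left(O{\left(7,7 \right)},n{\left(-2 \right)} \right)} = 2627 + \left(140 - -20\right) = 2627 + \left(140 + 20\right) = 2627 + 160 = 2787$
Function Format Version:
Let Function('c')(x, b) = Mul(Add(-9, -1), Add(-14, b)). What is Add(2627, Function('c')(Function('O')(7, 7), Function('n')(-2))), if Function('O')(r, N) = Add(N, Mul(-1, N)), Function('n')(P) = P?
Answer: 2787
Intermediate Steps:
Function('O')(r, N) = 0
Function('c')(x, b) = Add(140, Mul(-10, b)) (Function('c')(x, b) = Mul(-10, Add(-14, b)) = Add(140, Mul(-10, b)))
Add(2627, Function('c')(Function('O')(7, 7), Function('n')(-2))) = Add(2627, Add(140, Mul(-10, -2))) = Add(2627, Add(140, 20)) = Add(2627, 160) = 2787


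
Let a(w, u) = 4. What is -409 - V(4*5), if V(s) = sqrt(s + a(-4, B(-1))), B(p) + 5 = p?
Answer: -409 - 2*sqrt(6) ≈ -413.90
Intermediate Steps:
B(p) = -5 + p
V(s) = sqrt(4 + s) (V(s) = sqrt(s + 4) = sqrt(4 + s))
-409 - V(4*5) = -409 - sqrt(4 + 4*5) = -409 - sqrt(4 + 20) = -409 - sqrt(24) = -409 - 2*sqrt(6)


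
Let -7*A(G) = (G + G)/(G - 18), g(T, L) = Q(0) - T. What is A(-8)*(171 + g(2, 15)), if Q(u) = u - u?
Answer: -104/7 ≈ -14.857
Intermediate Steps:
Q(u) = 0
g(T, L) = -T (g(T, L) = 0 - T = -T)
A(G) = -2*G/(7*(-18 + G)) (A(G) = -(G + G)/(7*(G - 18)) = -2*G/(7*(-18 + G)))
A(-8)*(171 + g(2, 15)) = (-2*(-8)/(-126 + 7*(-8)))*(171 - 1*2) = (-2*(-8)/(-126 - 56))*(171 - 2) = -2*(-8)/(-182)*169 = -2*(-8)*(-1/182)*169 = -8/91*169 = -104/7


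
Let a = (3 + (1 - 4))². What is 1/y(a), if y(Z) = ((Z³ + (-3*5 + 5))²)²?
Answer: 1/10000 ≈ 0.00010000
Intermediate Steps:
a = 0 (a = (3 - 3)² = 0² = 0)
y(Z) = (-10 + Z³)⁴ (y(Z) = ((Z³ + (-15 + 5))²)² = ((Z³ - 10)²)² = ((-10 + Z³)²)² = (-10 + Z³)⁴)
1/y(a) = 1/((-10 + 0³)⁴) = 1/((-10 + 0)⁴) = 1/((-10)⁴) = 1/10000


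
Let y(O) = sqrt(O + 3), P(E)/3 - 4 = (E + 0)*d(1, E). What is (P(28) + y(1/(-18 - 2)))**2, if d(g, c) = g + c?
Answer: (24480 + sqrt(295))**2/100 ≈ 6.0011e+6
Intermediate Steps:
d(g, c) = c + g
P(E) = 12 + 3*E*(1 + E) (P(E) = 12 + 3*((E + 0)*(E + 1)) = 12 + 3*(E*(1 + E)) = 12 + 3*E*(1 + E))
y(O) = sqrt(3 + O)
(P(28) + y(1/(-18 - 2)))**2 = ((12 + 3*28*(1 + 28)) + sqrt(3 + 1/(-18 - 2)))**2 = ((12 + 3*28*29) + sqrt(3 + 1/(-20)))**2 = ((12 + 2436) + sqrt(3 - 1/20))**2 = (2448 + sqrt(59/20))**2 = (2448 + sqrt(295)/10)**2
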